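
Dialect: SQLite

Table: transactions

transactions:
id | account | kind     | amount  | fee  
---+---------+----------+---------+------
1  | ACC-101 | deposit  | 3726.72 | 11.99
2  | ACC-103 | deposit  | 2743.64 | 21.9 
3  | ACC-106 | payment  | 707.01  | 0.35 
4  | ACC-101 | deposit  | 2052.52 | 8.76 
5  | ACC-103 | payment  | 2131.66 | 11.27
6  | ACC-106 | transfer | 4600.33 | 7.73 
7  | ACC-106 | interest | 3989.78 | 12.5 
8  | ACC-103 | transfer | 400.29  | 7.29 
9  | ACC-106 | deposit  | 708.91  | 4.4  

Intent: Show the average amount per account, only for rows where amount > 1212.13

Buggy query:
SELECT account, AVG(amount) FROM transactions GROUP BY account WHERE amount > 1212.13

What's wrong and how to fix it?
Bug: Row-level WHERE must come before GROUP BY in the clause order

Fix: Move the WHERE clause before GROUP BY

Corrected query:
SELECT account, AVG(amount) FROM transactions WHERE amount > 1212.13 GROUP BY account

Result:
account | AVG(amount)
--------+------------
ACC-101 | 2889.62    
ACC-103 | 2437.65    
ACC-106 | 4295.055   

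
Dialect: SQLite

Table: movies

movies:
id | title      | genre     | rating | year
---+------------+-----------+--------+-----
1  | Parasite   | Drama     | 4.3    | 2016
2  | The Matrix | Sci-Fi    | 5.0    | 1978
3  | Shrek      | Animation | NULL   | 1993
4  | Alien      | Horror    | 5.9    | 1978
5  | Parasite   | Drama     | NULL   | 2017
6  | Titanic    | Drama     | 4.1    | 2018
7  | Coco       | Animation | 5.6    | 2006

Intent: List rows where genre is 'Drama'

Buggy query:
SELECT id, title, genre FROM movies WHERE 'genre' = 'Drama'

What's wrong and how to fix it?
Bug: Single quotes denote string literals in SQL; the column name is being compared as a constant string

Fix: Remove the quotes around the column name (or use double quotes for an identifier)

Corrected query:
SELECT id, title, genre FROM movies WHERE genre = 'Drama'

Result:
id | title    | genre
---+----------+------
1  | Parasite | Drama
5  | Parasite | Drama
6  | Titanic  | Drama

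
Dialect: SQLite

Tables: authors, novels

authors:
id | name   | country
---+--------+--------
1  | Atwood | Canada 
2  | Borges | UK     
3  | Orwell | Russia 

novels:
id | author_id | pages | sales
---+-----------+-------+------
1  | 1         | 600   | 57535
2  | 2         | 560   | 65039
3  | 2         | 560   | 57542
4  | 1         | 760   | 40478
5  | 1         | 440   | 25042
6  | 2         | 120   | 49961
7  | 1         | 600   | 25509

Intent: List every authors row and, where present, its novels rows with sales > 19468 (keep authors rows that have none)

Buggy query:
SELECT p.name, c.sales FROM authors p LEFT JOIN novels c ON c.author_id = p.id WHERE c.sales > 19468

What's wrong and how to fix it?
Bug: Filtering c.sales in WHERE discards the NULL rows produced by LEFT JOIN, turning it into an inner join

Fix: Put 'c.sales > 19468' in the JOIN's ON clause instead of WHERE

Corrected query:
SELECT p.name, c.sales FROM authors p LEFT JOIN novels c ON c.author_id = p.id AND c.sales > 19468

Result:
name   | sales
-------+------
Atwood | 25042
Atwood | 25509
Atwood | 40478
Atwood | 57535
Borges | 49961
Borges | 57542
Borges | 65039
Orwell | NULL 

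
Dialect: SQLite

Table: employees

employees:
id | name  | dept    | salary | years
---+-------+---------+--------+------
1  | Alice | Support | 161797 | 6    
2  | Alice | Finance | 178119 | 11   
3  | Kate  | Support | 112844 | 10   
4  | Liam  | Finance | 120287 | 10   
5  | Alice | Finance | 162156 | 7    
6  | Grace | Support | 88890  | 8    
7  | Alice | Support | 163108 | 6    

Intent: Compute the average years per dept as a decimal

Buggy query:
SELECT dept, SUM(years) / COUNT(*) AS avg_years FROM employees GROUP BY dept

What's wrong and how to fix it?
Bug: Both operands are integers, so '/' performs integer division and truncates

Fix: Multiply by 1.0 (or CAST to REAL) to force floating-point division

Corrected query:
SELECT dept, SUM(years) * 1.0 / COUNT(*) AS avg_years FROM employees GROUP BY dept

Result:
dept    | avg_years
--------+----------
Finance | 9.333333 
Support | 7.5      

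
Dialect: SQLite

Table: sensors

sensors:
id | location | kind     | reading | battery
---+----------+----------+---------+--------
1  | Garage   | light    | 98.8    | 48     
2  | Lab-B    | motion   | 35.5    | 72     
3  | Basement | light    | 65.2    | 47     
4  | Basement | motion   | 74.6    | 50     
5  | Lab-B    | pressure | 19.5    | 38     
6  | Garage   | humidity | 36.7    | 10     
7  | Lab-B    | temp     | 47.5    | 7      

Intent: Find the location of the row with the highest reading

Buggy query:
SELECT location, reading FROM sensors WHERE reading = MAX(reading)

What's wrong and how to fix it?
Bug: MAX(reading) is an aggregate and cannot be used directly in WHERE

Fix: Wrap MAX in a scalar subquery so WHERE compares against a single value

Corrected query:
SELECT location, reading FROM sensors WHERE reading = (SELECT MAX(reading) FROM sensors)

Result:
location | reading
---------+--------
Garage   | 98.8   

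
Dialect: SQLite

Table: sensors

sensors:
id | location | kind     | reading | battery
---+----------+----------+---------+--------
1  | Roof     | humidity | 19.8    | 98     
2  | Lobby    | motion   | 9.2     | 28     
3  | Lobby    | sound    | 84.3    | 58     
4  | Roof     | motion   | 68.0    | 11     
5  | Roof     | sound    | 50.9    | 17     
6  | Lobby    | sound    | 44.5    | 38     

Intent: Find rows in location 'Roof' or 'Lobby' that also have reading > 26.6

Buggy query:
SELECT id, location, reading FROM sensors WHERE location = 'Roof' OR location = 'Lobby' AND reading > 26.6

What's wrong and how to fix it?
Bug: Without parentheses, AND is evaluated before OR, so the reading filter only applies to the 'Lobby' branch

Fix: Group the OR with parentheses (or use IN), then AND the threshold

Corrected query:
SELECT id, location, reading FROM sensors WHERE (location = 'Roof' OR location = 'Lobby') AND reading > 26.6

Result:
id | location | reading
---+----------+--------
3  | Lobby    | 84.3   
4  | Roof     | 68     
5  | Roof     | 50.9   
6  | Lobby    | 44.5   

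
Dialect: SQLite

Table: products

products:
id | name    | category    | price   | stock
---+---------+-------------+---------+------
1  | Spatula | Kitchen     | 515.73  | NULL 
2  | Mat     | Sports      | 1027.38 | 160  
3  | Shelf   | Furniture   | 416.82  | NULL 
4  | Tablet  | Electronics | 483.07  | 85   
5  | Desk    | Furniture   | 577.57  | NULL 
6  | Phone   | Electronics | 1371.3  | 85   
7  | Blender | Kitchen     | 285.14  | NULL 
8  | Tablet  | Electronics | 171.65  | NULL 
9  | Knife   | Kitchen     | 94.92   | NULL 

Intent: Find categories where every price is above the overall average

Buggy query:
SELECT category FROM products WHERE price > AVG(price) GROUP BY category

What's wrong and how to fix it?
Bug: WHERE evaluates per row before aggregation, so AVG() is unavailable

Fix: Compute the overall average in a scalar subquery and compare each group's MIN against it in HAVING

Corrected query:
SELECT category FROM products GROUP BY category HAVING MIN(price) > (SELECT AVG(price) FROM products)

Result:
category
--------
Sports  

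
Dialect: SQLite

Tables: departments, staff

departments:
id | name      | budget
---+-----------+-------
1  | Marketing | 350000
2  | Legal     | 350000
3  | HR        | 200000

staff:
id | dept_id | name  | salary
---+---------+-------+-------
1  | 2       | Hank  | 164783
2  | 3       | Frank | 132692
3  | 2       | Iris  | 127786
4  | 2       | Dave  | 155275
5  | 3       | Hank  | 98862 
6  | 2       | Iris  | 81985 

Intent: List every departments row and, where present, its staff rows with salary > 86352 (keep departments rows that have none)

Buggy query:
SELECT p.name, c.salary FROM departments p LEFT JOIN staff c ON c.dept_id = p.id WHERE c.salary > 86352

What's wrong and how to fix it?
Bug: A WHERE condition on the right-hand table after LEFT JOIN drops unmatched parents

Fix: Move the right-table condition into the ON clause so unmatched parents are kept

Corrected query:
SELECT p.name, c.salary FROM departments p LEFT JOIN staff c ON c.dept_id = p.id AND c.salary > 86352

Result:
name      | salary
----------+-------
Marketing | NULL  
Legal     | 127786
Legal     | 155275
Legal     | 164783
HR        | 98862 
HR        | 132692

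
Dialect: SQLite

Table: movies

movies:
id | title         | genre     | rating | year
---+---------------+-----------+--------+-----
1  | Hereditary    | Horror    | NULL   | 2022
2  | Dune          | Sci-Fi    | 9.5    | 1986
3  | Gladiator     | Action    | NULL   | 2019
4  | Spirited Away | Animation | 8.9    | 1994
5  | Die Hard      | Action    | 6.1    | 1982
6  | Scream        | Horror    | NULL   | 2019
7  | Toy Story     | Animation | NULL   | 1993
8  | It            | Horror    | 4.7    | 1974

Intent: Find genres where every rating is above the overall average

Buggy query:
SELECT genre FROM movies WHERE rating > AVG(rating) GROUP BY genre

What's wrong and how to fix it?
Bug: AVG() is an aggregate; it can't sit directly in WHERE

Fix: Use a subquery for AVG and a HAVING MIN(...) filter so the condition holds for every row in the group

Corrected query:
SELECT genre FROM movies GROUP BY genre HAVING MIN(rating) > (SELECT AVG(rating) FROM movies)

Result:
genre    
---------
Animation
Sci-Fi   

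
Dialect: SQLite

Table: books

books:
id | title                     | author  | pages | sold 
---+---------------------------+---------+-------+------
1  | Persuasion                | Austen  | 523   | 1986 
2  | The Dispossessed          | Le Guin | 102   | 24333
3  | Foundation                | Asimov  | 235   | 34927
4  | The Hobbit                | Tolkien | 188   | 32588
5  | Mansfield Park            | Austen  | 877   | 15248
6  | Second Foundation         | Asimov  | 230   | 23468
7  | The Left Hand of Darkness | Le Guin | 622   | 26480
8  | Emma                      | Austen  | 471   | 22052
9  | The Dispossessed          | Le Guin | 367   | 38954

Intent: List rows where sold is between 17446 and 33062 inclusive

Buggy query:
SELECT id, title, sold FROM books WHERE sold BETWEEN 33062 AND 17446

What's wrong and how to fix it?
Bug: The bounds are reversed; BETWEEN a AND b requires a <= b to match anything

Fix: Swap the bounds so the smaller value comes first

Corrected query:
SELECT id, title, sold FROM books WHERE sold BETWEEN 17446 AND 33062

Result:
id | title                     | sold 
---+---------------------------+------
2  | The Dispossessed          | 24333
4  | The Hobbit                | 32588
6  | Second Foundation         | 23468
7  | The Left Hand of Darkness | 26480
8  | Emma                      | 22052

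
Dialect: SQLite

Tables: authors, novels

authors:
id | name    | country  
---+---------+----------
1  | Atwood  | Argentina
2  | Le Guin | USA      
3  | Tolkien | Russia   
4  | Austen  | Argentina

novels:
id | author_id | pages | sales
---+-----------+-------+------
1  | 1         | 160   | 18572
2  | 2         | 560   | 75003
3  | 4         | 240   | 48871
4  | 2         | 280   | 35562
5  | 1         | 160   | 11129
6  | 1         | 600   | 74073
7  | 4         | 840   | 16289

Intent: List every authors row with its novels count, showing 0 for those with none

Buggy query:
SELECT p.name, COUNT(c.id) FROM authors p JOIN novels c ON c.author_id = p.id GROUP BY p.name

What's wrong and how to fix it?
Bug: An inner join excludes parents with zero children

Fix: Use LEFT JOIN so parents without children still appear (COUNT(c.id) gives 0)

Corrected query:
SELECT p.name, COUNT(c.id) FROM authors p LEFT JOIN novels c ON c.author_id = p.id GROUP BY p.name

Result:
name    | COUNT(c.id)
--------+------------
Atwood  | 3          
Austen  | 2          
Le Guin | 2          
Tolkien | 0          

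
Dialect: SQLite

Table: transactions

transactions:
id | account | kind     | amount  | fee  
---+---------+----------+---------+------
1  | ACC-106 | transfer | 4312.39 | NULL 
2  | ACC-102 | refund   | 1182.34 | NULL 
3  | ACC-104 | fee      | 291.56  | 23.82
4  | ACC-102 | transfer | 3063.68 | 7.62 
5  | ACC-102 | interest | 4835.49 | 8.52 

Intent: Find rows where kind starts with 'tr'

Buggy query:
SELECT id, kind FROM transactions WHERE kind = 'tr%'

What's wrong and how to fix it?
Bug: Wildcards only work with LIKE; '=' treats '%' as a literal character

Fix: Use LIKE for wildcard pattern matching

Corrected query:
SELECT id, kind FROM transactions WHERE kind LIKE 'tr%'

Result:
id | kind    
---+---------
1  | transfer
4  | transfer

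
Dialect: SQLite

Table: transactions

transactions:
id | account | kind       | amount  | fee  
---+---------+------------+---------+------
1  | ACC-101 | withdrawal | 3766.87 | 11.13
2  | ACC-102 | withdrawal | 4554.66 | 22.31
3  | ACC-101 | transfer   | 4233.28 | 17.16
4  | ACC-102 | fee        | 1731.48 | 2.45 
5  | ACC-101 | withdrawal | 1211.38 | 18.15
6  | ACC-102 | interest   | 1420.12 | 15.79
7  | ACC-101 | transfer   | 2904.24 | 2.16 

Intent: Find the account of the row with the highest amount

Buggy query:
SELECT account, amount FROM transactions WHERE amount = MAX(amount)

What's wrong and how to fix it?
Bug: MAX(amount) is an aggregate and cannot be used directly in WHERE

Fix: Use a subquery: WHERE amount = (SELECT MAX(amount) FROM transactions)

Corrected query:
SELECT account, amount FROM transactions WHERE amount = (SELECT MAX(amount) FROM transactions)

Result:
account | amount 
--------+--------
ACC-102 | 4554.66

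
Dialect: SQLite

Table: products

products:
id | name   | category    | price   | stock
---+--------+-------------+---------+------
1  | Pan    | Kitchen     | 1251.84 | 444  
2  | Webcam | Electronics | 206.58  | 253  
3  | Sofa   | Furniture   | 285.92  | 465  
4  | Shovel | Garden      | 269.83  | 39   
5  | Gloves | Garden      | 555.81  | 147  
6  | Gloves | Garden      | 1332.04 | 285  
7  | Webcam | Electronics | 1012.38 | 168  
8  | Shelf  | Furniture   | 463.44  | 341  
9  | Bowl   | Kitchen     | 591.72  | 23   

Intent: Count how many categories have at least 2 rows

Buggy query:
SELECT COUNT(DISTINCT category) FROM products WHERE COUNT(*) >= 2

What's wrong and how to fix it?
Bug: WHERE filters individual rows, not groups, so a group-level COUNT is invalid there

Fix: Group first with HAVING COUNT(*) >= 2, then COUNT the resulting groups

Corrected query:
SELECT COUNT(*) FROM (SELECT category FROM products GROUP BY category HAVING COUNT(*) >= 2)

Result:
COUNT(*)
--------
4       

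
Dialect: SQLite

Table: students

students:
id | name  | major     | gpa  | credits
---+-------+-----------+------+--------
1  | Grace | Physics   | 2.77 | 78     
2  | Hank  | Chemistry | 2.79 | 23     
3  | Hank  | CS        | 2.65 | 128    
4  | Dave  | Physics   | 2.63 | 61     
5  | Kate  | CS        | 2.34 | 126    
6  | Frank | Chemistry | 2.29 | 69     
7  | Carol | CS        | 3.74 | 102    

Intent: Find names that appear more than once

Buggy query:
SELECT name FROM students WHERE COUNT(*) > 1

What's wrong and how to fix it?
Bug: COUNT(*) is an aggregate and cannot be used in WHERE

Fix: Group first, then use HAVING for the count condition

Corrected query:
SELECT name FROM students GROUP BY name HAVING COUNT(*) > 1

Result:
name
----
Hank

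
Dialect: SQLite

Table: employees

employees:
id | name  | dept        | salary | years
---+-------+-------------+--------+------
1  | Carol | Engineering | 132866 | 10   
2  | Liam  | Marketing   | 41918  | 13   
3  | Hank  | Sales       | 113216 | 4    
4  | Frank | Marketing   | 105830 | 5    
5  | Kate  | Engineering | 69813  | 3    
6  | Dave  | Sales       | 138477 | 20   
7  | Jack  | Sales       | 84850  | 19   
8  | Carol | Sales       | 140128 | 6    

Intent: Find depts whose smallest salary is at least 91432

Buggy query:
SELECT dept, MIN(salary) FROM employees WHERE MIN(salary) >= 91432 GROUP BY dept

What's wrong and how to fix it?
Bug: Aggregates like MIN are computed per group after WHERE runs

Fix: Replace WHERE with HAVING after the GROUP BY

Corrected query:
SELECT dept, MIN(salary) FROM employees GROUP BY dept HAVING MIN(salary) >= 91432

Result:
(no rows)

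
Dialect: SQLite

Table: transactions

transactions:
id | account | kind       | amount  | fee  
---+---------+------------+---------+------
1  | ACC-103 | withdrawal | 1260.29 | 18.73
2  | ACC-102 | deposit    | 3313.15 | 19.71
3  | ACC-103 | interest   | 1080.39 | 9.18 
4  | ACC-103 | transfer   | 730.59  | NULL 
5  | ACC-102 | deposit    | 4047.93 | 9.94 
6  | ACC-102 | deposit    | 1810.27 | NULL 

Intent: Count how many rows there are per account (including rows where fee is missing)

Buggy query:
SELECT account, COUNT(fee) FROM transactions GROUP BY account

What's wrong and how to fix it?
Bug: COUNT(fee) skips NULLs, so groups with missing fee are undercounted

Fix: Replace COUNT(fee) with COUNT(*)

Corrected query:
SELECT account, COUNT(*) FROM transactions GROUP BY account

Result:
account | COUNT(*)
--------+---------
ACC-102 | 3       
ACC-103 | 3       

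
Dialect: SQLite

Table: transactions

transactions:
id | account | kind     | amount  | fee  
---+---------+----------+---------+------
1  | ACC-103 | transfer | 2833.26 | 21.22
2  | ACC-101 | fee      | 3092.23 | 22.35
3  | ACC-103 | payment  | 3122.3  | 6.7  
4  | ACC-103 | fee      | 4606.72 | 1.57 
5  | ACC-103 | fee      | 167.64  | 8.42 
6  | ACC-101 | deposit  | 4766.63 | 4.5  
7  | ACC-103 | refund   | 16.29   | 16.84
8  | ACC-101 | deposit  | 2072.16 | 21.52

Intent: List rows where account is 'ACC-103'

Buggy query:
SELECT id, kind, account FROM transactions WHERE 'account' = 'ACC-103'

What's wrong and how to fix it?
Bug: Single quotes denote string literals in SQL; the column name is being compared as a constant string

Fix: Reference the column as account without single quotes

Corrected query:
SELECT id, kind, account FROM transactions WHERE account = 'ACC-103'

Result:
id | kind     | account
---+----------+--------
1  | transfer | ACC-103
3  | payment  | ACC-103
4  | fee      | ACC-103
5  | fee      | ACC-103
7  | refund   | ACC-103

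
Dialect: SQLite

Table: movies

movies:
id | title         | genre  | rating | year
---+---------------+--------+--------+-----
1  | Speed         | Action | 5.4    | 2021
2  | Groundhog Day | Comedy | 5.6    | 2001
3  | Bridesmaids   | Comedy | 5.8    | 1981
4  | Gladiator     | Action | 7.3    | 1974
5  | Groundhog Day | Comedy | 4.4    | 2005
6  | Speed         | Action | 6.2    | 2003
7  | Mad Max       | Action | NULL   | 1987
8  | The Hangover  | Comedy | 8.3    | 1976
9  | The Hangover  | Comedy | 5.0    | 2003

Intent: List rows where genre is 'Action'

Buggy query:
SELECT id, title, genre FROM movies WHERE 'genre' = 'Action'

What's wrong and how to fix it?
Bug: Single quotes denote string literals in SQL; the column name is being compared as a constant string

Fix: Reference the column as genre without single quotes

Corrected query:
SELECT id, title, genre FROM movies WHERE genre = 'Action'

Result:
id | title     | genre 
---+-----------+-------
1  | Speed     | Action
4  | Gladiator | Action
6  | Speed     | Action
7  | Mad Max   | Action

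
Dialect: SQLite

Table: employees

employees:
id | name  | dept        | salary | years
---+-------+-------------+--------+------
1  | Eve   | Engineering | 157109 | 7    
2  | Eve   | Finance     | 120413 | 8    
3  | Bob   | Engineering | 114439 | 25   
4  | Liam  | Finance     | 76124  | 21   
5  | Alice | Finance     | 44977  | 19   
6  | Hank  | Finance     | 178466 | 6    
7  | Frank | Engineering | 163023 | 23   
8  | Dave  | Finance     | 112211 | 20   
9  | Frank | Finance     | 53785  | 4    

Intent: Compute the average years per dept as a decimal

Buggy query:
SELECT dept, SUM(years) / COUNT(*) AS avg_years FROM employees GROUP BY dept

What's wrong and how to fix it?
Bug: Both operands are integers, so '/' performs integer division and truncates

Fix: Multiply by 1.0 (or CAST to REAL) to force floating-point division

Corrected query:
SELECT dept, SUM(years) * 1.0 / COUNT(*) AS avg_years FROM employees GROUP BY dept

Result:
dept        | avg_years
------------+----------
Engineering | 18.333333
Finance     | 13       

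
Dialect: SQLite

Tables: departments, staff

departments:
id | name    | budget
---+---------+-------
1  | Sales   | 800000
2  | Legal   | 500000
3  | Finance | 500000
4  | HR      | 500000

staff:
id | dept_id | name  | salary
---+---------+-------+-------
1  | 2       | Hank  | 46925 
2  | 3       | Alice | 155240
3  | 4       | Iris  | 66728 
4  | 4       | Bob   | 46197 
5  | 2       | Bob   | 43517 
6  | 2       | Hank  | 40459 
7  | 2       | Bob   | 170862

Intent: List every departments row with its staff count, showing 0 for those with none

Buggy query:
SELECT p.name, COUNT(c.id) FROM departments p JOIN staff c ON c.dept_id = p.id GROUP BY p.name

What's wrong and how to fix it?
Bug: INNER JOIN drops departments rows that have no matching staff rows

Fix: Use LEFT JOIN so parents without children still appear (COUNT(c.id) gives 0)

Corrected query:
SELECT p.name, COUNT(c.id) FROM departments p LEFT JOIN staff c ON c.dept_id = p.id GROUP BY p.name

Result:
name    | COUNT(c.id)
--------+------------
Finance | 1          
HR      | 2          
Legal   | 4          
Sales   | 0          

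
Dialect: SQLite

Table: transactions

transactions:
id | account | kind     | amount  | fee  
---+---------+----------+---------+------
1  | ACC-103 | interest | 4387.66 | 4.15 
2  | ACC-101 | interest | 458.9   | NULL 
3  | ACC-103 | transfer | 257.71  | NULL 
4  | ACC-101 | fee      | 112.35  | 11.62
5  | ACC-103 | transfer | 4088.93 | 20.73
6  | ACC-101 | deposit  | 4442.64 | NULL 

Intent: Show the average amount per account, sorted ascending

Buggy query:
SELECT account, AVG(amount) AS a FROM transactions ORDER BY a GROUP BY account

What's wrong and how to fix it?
Bug: GROUP BY must precede ORDER BY

Fix: Reorder: SELECT … FROM … GROUP BY … ORDER BY …

Corrected query:
SELECT account, AVG(amount) AS a FROM transactions GROUP BY account ORDER BY a

Result:
account | a          
--------+------------
ACC-101 | 1671.296667
ACC-103 | 2911.433333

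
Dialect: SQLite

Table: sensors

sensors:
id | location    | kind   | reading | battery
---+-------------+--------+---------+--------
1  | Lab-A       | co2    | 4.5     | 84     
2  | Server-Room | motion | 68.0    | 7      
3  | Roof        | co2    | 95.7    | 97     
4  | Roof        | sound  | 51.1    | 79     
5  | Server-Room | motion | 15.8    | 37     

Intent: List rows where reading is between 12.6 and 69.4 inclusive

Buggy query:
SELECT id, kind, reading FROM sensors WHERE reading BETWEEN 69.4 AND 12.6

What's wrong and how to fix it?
Bug: The bounds are reversed; BETWEEN a AND b requires a <= b to match anything

Fix: Swap the bounds so the smaller value comes first

Corrected query:
SELECT id, kind, reading FROM sensors WHERE reading BETWEEN 12.6 AND 69.4

Result:
id | kind   | reading
---+--------+--------
2  | motion | 68     
4  | sound  | 51.1   
5  | motion | 15.8   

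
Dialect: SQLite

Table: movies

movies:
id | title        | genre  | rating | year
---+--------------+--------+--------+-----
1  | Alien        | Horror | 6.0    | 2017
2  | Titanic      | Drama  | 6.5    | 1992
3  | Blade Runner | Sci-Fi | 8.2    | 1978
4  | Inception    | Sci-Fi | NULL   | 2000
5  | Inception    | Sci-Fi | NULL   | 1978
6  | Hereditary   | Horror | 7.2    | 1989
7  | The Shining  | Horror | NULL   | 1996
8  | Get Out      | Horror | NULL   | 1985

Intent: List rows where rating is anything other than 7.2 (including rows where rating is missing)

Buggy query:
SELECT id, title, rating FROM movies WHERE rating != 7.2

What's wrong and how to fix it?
Bug: 'rating != 7.2' is unknown when rating is NULL, so NULL rows are silently excluded

Fix: Handle NULL separately with IS NULL alongside the inequality

Corrected query:
SELECT id, title, rating FROM movies WHERE rating != 7.2 OR rating IS NULL

Result:
id | title        | rating
---+--------------+-------
1  | Alien        | 6     
2  | Titanic      | 6.5   
3  | Blade Runner | 8.2   
4  | Inception    | NULL  
5  | Inception    | NULL  
7  | The Shining  | NULL  
8  | Get Out      | NULL  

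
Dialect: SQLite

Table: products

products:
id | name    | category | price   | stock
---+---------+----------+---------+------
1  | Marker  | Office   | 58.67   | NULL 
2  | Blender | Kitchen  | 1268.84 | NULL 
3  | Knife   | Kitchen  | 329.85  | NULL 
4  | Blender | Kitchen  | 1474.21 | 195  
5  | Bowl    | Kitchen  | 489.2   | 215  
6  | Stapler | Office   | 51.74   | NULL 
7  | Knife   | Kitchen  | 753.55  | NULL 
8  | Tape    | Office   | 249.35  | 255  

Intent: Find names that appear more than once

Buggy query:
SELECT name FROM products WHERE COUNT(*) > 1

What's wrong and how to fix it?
Bug: COUNT(*) is an aggregate and cannot be used in WHERE

Fix: Group first, then use HAVING for the count condition

Corrected query:
SELECT name FROM products GROUP BY name HAVING COUNT(*) > 1

Result:
name   
-------
Blender
Knife  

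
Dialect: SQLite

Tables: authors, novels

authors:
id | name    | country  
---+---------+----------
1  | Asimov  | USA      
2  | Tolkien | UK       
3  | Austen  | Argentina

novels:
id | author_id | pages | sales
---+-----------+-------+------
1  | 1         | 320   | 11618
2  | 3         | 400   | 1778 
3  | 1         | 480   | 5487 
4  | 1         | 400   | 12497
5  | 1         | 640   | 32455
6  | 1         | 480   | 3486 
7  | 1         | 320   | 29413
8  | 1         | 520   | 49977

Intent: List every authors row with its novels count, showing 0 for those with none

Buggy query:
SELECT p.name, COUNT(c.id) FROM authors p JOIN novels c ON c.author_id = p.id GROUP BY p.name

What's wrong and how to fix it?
Bug: INNER JOIN drops authors rows that have no matching novels rows

Fix: Use LEFT JOIN so parents without children still appear (COUNT(c.id) gives 0)

Corrected query:
SELECT p.name, COUNT(c.id) FROM authors p LEFT JOIN novels c ON c.author_id = p.id GROUP BY p.name

Result:
name    | COUNT(c.id)
--------+------------
Asimov  | 7          
Austen  | 1          
Tolkien | 0          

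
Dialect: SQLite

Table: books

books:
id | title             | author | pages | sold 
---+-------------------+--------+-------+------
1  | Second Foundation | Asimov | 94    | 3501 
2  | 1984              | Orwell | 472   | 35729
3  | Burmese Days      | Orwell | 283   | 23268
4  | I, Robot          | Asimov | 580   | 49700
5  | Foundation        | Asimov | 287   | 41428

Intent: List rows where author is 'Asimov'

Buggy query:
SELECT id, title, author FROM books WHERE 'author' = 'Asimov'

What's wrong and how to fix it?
Bug: Single quotes denote string literals in SQL; the column name is being compared as a constant string

Fix: Reference the column as author without single quotes

Corrected query:
SELECT id, title, author FROM books WHERE author = 'Asimov'

Result:
id | title             | author
---+-------------------+-------
1  | Second Foundation | Asimov
4  | I, Robot          | Asimov
5  | Foundation        | Asimov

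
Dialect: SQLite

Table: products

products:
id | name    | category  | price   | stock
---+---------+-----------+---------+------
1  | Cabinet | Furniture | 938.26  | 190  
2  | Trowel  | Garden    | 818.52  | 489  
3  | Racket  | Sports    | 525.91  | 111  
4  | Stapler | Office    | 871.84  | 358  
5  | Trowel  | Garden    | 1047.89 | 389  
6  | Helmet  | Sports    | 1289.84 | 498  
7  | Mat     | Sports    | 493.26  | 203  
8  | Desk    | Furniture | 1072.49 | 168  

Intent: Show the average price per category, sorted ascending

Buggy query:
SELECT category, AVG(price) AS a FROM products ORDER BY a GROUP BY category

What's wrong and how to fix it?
Bug: GROUP BY must precede ORDER BY

Fix: Move ORDER BY to the end, after GROUP BY

Corrected query:
SELECT category, AVG(price) AS a FROM products GROUP BY category ORDER BY a

Result:
category  | a       
----------+---------
Sports    | 769.67  
Office    | 871.84  
Garden    | 933.205 
Furniture | 1005.375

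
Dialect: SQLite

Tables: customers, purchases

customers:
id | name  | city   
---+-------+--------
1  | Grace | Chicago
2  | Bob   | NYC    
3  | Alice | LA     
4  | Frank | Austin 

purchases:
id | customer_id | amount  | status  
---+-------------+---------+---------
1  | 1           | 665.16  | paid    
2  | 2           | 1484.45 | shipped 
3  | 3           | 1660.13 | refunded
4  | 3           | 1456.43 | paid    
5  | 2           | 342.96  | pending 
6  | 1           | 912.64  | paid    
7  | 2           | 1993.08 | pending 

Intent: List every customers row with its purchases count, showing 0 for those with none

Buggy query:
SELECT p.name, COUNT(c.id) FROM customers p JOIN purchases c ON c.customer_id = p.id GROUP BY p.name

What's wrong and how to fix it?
Bug: INNER JOIN drops customers rows that have no matching purchases rows

Fix: Use LEFT JOIN so parents without children still appear (COUNT(c.id) gives 0)

Corrected query:
SELECT p.name, COUNT(c.id) FROM customers p LEFT JOIN purchases c ON c.customer_id = p.id GROUP BY p.name

Result:
name  | COUNT(c.id)
------+------------
Alice | 2          
Bob   | 3          
Frank | 0          
Grace | 2          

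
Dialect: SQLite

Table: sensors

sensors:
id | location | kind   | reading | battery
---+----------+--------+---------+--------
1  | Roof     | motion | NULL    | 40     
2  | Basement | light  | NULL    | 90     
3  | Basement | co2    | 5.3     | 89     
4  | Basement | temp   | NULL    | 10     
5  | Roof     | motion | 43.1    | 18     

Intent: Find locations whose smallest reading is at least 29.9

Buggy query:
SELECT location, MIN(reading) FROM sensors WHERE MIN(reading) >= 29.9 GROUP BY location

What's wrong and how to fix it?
Bug: Aggregates like MIN are computed per group after WHERE runs

Fix: Replace WHERE with HAVING after the GROUP BY

Corrected query:
SELECT location, MIN(reading) FROM sensors GROUP BY location HAVING MIN(reading) >= 29.9

Result:
location | MIN(reading)
---------+-------------
Roof     | 43.1        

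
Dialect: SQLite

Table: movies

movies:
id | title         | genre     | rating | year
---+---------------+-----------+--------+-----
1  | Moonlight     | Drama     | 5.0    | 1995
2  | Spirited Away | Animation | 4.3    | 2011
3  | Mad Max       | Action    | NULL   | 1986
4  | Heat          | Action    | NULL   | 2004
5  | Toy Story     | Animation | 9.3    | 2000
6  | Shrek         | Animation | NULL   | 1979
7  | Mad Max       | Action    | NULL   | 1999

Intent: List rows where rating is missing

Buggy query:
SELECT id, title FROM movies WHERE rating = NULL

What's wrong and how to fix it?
Bug: Comparing to NULL with '=' never matches; NULL = NULL is unknown, not true

Fix: Use IS NULL to test for NULL

Corrected query:
SELECT id, title FROM movies WHERE rating IS NULL

Result:
id | title  
---+--------
3  | Mad Max
4  | Heat   
6  | Shrek  
7  | Mad Max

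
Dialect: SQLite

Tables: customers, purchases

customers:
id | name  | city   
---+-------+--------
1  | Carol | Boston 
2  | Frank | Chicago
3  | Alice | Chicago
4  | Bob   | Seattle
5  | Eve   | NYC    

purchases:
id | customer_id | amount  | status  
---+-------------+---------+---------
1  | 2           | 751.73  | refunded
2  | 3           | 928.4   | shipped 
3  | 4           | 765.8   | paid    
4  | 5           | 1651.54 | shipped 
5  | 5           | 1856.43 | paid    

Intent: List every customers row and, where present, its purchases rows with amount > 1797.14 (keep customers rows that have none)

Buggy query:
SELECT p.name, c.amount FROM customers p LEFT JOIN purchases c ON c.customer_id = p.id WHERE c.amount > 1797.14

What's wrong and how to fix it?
Bug: Filtering c.amount in WHERE discards the NULL rows produced by LEFT JOIN, turning it into an inner join

Fix: Put 'c.amount > 1797.14' in the JOIN's ON clause instead of WHERE

Corrected query:
SELECT p.name, c.amount FROM customers p LEFT JOIN purchases c ON c.customer_id = p.id AND c.amount > 1797.14

Result:
name  | amount 
------+--------
Carol | NULL   
Frank | NULL   
Alice | NULL   
Bob   | NULL   
Eve   | 1856.43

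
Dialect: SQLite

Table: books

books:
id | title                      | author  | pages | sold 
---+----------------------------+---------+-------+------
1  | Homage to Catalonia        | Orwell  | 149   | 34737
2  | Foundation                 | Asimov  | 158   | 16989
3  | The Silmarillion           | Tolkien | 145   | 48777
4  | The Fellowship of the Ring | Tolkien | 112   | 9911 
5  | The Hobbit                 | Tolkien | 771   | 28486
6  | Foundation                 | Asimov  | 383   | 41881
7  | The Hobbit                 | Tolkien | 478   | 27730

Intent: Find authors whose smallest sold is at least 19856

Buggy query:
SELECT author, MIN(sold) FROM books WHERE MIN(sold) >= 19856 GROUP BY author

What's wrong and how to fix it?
Bug: Aggregates like MIN are computed per group after WHERE runs

Fix: Use HAVING for the per-group MIN condition

Corrected query:
SELECT author, MIN(sold) FROM books GROUP BY author HAVING MIN(sold) >= 19856

Result:
author | MIN(sold)
-------+----------
Orwell | 34737    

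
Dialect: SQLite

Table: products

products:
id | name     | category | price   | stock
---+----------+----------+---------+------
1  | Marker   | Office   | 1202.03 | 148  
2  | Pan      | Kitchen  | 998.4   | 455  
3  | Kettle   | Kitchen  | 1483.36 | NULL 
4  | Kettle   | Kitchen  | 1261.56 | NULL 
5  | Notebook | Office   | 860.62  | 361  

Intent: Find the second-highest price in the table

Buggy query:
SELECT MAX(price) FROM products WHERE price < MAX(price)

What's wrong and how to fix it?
Bug: The inner MAX is an aggregate inside WHERE, which is not allowed

Fix: Put the inner MAX in a scalar subquery

Corrected query:
SELECT MAX(price) FROM products WHERE price < (SELECT MAX(price) FROM products)

Result:
MAX(price)
----------
1261.56   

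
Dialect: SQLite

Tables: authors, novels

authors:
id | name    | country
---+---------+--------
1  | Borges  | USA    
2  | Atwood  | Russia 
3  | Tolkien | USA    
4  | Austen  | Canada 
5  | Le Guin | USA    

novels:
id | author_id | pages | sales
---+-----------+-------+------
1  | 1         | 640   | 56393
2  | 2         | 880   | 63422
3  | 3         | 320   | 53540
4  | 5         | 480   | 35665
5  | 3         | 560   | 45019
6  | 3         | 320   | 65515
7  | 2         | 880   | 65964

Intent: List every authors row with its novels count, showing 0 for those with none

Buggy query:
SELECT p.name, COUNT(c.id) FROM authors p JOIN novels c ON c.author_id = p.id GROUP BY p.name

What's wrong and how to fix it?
Bug: An inner join excludes parents with zero children

Fix: Use LEFT JOIN so parents without children still appear (COUNT(c.id) gives 0)

Corrected query:
SELECT p.name, COUNT(c.id) FROM authors p LEFT JOIN novels c ON c.author_id = p.id GROUP BY p.name

Result:
name    | COUNT(c.id)
--------+------------
Atwood  | 2          
Austen  | 0          
Borges  | 1          
Le Guin | 1          
Tolkien | 3          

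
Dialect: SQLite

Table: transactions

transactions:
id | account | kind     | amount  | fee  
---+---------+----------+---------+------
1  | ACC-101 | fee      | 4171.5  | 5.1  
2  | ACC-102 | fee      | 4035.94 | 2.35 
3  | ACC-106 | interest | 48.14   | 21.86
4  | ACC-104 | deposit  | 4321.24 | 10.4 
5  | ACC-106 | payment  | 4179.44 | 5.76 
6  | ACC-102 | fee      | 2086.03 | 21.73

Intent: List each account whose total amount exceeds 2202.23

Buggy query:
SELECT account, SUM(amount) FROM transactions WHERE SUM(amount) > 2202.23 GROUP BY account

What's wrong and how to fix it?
Bug: WHERE runs before GROUP BY, so aggregates aren't available there

Fix: Use HAVING (which filters groups after aggregation) instead of WHERE

Corrected query:
SELECT account, SUM(amount) FROM transactions GROUP BY account HAVING SUM(amount) > 2202.23

Result:
account | SUM(amount)
--------+------------
ACC-101 | 4171.5     
ACC-102 | 6121.97    
ACC-104 | 4321.24    
ACC-106 | 4227.58    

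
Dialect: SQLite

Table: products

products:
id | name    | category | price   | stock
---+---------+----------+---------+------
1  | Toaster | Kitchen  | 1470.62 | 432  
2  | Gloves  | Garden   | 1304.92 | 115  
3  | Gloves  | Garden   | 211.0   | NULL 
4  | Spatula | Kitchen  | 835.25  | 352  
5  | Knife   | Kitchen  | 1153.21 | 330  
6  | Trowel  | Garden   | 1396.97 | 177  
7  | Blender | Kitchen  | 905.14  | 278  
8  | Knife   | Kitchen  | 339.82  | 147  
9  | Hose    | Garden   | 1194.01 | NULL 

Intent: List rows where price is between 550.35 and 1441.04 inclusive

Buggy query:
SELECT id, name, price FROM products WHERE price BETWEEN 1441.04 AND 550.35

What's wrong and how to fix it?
Bug: The bounds are reversed; BETWEEN a AND b requires a <= b to match anything

Fix: Write BETWEEN 550.35 AND 1441.04

Corrected query:
SELECT id, name, price FROM products WHERE price BETWEEN 550.35 AND 1441.04

Result:
id | name    | price  
---+---------+--------
2  | Gloves  | 1304.92
4  | Spatula | 835.25 
5  | Knife   | 1153.21
6  | Trowel  | 1396.97
7  | Blender | 905.14 
9  | Hose    | 1194.01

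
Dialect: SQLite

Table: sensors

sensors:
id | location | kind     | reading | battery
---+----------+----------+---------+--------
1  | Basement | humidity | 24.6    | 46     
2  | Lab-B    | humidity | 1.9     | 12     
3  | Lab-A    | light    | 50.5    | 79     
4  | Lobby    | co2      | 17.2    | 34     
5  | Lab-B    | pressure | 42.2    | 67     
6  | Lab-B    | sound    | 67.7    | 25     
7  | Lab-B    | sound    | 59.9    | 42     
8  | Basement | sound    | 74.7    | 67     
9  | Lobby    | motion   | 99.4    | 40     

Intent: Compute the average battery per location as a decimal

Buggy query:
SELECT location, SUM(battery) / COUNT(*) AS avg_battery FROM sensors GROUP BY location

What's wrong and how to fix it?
Bug: Both operands are integers, so '/' performs integer division and truncates

Fix: Multiply by 1.0 (or CAST to REAL) to force floating-point division

Corrected query:
SELECT location, SUM(battery) * 1.0 / COUNT(*) AS avg_battery FROM sensors GROUP BY location

Result:
location | avg_battery
---------+------------
Basement | 56.5       
Lab-A    | 79         
Lab-B    | 36.5       
Lobby    | 37         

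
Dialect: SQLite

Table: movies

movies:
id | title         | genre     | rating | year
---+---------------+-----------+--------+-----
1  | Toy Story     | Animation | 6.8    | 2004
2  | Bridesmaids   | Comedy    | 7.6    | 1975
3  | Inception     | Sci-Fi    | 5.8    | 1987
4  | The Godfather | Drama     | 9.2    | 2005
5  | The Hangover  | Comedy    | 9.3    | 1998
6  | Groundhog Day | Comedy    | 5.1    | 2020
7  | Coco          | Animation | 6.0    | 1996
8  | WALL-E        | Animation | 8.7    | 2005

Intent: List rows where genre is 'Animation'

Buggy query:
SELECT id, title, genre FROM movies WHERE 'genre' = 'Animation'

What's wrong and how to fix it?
Bug: Single quotes denote string literals in SQL; the column name is being compared as a constant string

Fix: Reference the column as genre without single quotes

Corrected query:
SELECT id, title, genre FROM movies WHERE genre = 'Animation'

Result:
id | title     | genre    
---+-----------+----------
1  | Toy Story | Animation
7  | Coco      | Animation
8  | WALL-E    | Animation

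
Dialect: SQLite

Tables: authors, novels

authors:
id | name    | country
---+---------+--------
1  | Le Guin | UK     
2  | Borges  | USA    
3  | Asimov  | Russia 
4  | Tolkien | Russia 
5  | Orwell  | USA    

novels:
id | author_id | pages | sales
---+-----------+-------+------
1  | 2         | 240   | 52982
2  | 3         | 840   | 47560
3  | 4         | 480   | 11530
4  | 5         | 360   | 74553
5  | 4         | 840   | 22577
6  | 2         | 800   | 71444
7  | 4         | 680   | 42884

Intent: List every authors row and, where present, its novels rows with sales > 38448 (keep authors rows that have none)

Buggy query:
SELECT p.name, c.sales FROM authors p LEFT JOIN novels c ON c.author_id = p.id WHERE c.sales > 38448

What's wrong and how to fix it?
Bug: Filtering c.sales in WHERE discards the NULL rows produced by LEFT JOIN, turning it into an inner join

Fix: Put 'c.sales > 38448' in the JOIN's ON clause instead of WHERE

Corrected query:
SELECT p.name, c.sales FROM authors p LEFT JOIN novels c ON c.author_id = p.id AND c.sales > 38448

Result:
name    | sales
--------+------
Le Guin | NULL 
Borges  | 52982
Borges  | 71444
Asimov  | 47560
Tolkien | 42884
Orwell  | 74553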